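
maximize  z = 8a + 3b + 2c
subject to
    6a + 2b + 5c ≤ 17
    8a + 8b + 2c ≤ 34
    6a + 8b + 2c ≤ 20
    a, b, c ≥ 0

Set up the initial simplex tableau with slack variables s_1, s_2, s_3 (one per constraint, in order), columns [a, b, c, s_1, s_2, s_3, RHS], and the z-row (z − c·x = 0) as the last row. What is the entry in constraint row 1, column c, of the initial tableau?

Constraint 1 has coefficient 5 on c.

5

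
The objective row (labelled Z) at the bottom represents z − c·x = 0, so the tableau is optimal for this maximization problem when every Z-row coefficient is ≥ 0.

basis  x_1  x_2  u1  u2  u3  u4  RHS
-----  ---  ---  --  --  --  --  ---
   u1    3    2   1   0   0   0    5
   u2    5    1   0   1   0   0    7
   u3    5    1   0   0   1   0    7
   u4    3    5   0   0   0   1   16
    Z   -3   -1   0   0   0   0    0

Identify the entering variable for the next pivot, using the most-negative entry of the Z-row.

Negative Z-row entries: x_1: -3, x_2: -1.
The most negative is -3 in column x_1, so x_1 enters.

x_1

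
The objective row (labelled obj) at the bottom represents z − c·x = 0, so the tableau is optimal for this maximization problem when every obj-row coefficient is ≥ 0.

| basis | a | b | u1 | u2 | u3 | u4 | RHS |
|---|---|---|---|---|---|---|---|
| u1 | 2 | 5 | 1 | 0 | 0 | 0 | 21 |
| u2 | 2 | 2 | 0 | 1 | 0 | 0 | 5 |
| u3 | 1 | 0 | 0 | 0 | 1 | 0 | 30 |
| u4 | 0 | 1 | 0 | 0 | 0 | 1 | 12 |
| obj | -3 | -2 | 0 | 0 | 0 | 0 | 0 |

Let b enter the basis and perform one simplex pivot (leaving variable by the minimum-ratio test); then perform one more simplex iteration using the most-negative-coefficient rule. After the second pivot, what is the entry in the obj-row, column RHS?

15/2

Ratio test on column b — row 1: 21/5 = 21/5; row 2: 5/2 = 5/2; row 3: entry 0 ≤ 0; row 4: 12/1 = 12. Minimum is 5/2 at row 2 (u2 leaves); pivot element 2.
Divide row 2 by 2; eliminate column b from the other rows.
Second iteration: most negative obj-row entry is -1 in column a, so a enters.
Ratio test on column a — row 1: entry -3 ≤ 0; row 2: (5/2)/1 = 5/2; row 3: 30/1 = 30; row 4: entry -1 ≤ 0. Minimum is 5/2 at row 2 (b leaves); pivot element 1.
Divide row 2 by 1; eliminate column a from the other rows.
After both pivots, the entry at the obj-row, column RHS is 15/2.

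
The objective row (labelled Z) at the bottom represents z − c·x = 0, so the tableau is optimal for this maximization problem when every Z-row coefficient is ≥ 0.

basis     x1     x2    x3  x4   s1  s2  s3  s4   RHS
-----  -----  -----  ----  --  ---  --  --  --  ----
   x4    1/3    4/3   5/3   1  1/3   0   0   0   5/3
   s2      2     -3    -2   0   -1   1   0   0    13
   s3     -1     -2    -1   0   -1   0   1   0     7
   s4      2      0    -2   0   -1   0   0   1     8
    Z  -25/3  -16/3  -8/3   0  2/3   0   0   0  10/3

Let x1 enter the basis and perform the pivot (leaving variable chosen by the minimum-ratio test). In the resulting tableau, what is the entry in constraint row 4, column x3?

-1

Ratio test on column x1 — row 1: (5/3)/(1/3) = 5; row 2: 13/2 = 13/2; row 3: entry -1 ≤ 0; row 4: 8/2 = 4. Minimum is 4 at row 4 (s4 leaves); pivot element 2.
Divide row 4 by 2; eliminate column x1 from the other rows.
In the new row 4, the x3 entry is the old entry divided by the pivot: (-2)/2 = -1.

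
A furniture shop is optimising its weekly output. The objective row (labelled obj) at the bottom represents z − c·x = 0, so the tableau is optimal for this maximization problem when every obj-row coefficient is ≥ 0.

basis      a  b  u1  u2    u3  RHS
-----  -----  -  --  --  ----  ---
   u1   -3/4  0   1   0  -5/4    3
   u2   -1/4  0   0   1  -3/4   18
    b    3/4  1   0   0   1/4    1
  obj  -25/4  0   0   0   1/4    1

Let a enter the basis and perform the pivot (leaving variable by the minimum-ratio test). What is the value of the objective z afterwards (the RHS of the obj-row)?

28/3

Ratio test on column a — row 1: entry -3/4 ≤ 0; row 2: entry -1/4 ≤ 0; row 3: 1/(3/4) = 4/3. Minimum is 4/3 at row 3 (b leaves); pivot element 3/4.
Pivot on row 3; the obj-row RHS becomes 1 − (-25/4)·(4/3) = 28/3.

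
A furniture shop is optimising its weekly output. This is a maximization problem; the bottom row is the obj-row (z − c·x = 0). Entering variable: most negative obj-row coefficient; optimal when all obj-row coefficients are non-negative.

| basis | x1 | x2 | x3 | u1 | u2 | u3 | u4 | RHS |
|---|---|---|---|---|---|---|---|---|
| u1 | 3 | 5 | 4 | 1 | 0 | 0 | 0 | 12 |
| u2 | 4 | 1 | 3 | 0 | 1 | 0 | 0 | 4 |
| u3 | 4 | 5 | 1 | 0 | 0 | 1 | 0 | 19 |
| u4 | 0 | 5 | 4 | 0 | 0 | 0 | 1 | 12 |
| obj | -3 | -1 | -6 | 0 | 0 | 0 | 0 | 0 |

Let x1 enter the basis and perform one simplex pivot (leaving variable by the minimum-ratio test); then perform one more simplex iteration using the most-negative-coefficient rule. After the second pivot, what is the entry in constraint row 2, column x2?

Ratio test on column x1 — row 1: 12/3 = 4; row 2: 4/4 = 1; row 3: 19/4 = 19/4; row 4: entry 0 ≤ 0. Minimum is 1 at row 2 (u2 leaves); pivot element 4.
Divide row 2 by 4; eliminate column x1 from the other rows.
Second iteration: most negative obj-row entry is -15/4 in column x3, so x3 enters.
Ratio test on column x3 — row 1: 9/(7/4) = 36/7; row 2: 1/(3/4) = 4/3; row 3: entry -2 ≤ 0; row 4: 12/4 = 3. Minimum is 4/3 at row 2 (x1 leaves); pivot element 3/4.
Divide row 2 by 3/4; eliminate column x3 from the other rows.
After both pivots, the entry at constraint row 2, column x2 is 1/3.

1/3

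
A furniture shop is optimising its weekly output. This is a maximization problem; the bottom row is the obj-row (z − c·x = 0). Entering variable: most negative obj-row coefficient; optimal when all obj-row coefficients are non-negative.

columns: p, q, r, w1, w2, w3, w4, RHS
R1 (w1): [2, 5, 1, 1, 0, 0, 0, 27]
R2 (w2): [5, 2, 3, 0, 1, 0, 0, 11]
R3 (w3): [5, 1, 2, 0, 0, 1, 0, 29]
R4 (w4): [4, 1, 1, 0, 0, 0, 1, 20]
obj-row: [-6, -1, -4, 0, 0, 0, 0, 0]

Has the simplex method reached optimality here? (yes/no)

The obj-row has a negative entry -6 in column p, so it is not optimal.

no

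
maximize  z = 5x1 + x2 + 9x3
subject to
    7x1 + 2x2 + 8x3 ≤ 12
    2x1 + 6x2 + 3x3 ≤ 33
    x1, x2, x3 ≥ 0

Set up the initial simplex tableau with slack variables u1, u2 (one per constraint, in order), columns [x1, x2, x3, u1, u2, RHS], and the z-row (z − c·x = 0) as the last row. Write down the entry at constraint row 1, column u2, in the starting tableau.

Slack u2 belongs to constraint 2; its column is the unit vector e_2, so the entry in row 1 is 0.

0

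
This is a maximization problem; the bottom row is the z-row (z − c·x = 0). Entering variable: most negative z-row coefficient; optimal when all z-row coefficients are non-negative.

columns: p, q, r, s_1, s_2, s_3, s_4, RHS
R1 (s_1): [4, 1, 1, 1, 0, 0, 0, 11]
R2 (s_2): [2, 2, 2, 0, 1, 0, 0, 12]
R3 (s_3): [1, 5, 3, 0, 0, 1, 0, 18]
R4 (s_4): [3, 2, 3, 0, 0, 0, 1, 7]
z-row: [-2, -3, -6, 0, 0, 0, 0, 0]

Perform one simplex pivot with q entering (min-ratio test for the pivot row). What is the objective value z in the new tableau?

Ratio test on column q — row 1: 11/1 = 11; row 2: 12/2 = 6; row 3: 18/5 = 18/5; row 4: 7/2 = 7/2. Minimum is 7/2 at row 4 (s_4 leaves); pivot element 2.
Pivot on row 4; the z-row RHS becomes 0 − (-3)·(7/2) = 21/2.

21/2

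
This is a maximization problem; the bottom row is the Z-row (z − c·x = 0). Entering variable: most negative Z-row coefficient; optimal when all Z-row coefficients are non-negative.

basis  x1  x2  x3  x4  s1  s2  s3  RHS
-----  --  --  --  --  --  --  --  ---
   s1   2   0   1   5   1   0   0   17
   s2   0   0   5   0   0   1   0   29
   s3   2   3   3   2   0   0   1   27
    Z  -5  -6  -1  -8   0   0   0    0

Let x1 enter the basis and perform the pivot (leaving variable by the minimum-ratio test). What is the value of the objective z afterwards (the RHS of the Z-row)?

Ratio test on column x1 — row 1: 17/2 = 17/2; row 2: entry 0 ≤ 0; row 3: 27/2 = 27/2. Minimum is 17/2 at row 1 (s1 leaves); pivot element 2.
Pivot on row 1; the Z-row RHS becomes 0 − (-5)·(17/2) = 85/2.

85/2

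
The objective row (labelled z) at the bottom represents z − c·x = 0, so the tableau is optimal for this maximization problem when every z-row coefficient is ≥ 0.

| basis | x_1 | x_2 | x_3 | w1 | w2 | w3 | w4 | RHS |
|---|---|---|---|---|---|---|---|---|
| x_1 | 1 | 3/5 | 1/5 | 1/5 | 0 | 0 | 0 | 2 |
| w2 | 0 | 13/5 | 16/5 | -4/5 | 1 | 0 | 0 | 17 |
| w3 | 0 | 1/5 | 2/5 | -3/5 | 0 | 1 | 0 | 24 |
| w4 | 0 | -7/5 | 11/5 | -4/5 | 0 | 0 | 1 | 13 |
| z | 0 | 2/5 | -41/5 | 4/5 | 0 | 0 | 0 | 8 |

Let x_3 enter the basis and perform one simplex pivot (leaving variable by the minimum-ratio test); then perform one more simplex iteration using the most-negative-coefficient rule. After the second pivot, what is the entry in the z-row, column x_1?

5

Ratio test on column x_3 — row 1: 2/(1/5) = 10; row 2: 17/(16/5) = 85/16; row 3: 24/(2/5) = 60; row 4: 13/(11/5) = 65/11. Minimum is 85/16 at row 2 (w2 leaves); pivot element 16/5.
Divide row 2 by 16/5; eliminate column x_3 from the other rows.
Second iteration: most negative z-row entry is -5/4 in column w1, so w1 enters.
Ratio test on column w1 — row 1: (15/16)/(1/4) = 15/4; row 2: entry -1/4 ≤ 0; row 3: entry -1/2 ≤ 0; row 4: entry -1/4 ≤ 0. Minimum is 15/4 at row 1 (x_1 leaves); pivot element 1/4.
Divide row 1 by 1/4; eliminate column w1 from the other rows.
After both pivots, the entry at the z-row, column x_1 is 5.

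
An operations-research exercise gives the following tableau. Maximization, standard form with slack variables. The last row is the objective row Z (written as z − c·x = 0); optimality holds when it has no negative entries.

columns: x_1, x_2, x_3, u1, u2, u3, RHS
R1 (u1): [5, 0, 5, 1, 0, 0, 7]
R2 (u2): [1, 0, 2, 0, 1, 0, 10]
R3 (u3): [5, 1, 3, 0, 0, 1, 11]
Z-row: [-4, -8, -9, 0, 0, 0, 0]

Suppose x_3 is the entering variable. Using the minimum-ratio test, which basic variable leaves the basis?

Column x_3 entries and ratios — u1: 7/5 = 7/5; u2: 10/2 = 5; u3: 11/3 = 11/3.
Smallest ratio is 7/5 in the row of u1, so u1 leaves.

u1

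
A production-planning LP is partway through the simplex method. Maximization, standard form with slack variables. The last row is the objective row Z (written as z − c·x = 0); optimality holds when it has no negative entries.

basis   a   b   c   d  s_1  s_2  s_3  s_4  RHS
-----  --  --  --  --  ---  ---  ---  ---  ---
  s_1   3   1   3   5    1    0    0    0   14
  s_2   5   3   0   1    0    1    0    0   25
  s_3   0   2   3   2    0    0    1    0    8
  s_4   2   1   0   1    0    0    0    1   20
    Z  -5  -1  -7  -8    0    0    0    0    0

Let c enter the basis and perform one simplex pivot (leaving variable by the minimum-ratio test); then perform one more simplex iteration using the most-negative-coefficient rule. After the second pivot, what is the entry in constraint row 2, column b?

14/3

Ratio test on column c — row 1: 14/3 = 14/3; row 2: entry 0 ≤ 0; row 3: 8/3 = 8/3; row 4: entry 0 ≤ 0. Minimum is 8/3 at row 3 (s_3 leaves); pivot element 3.
Divide row 3 by 3; eliminate column c from the other rows.
Second iteration: most negative Z-row entry is -5 in column a, so a enters.
Ratio test on column a — row 1: 6/3 = 2; row 2: 25/5 = 5; row 3: entry 0 ≤ 0; row 4: 20/2 = 10. Minimum is 2 at row 1 (s_1 leaves); pivot element 3.
Divide row 1 by 3; eliminate column a from the other rows.
After both pivots, the entry at constraint row 2, column b is 14/3.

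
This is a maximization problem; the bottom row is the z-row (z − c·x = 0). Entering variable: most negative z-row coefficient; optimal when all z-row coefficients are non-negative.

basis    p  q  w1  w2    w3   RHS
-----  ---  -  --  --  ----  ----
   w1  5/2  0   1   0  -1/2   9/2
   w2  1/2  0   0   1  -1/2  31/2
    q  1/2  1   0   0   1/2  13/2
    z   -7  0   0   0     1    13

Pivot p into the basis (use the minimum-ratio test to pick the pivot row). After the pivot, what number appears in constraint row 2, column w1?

-1/5

Ratio test on column p — row 1: (9/2)/(5/2) = 9/5; row 2: (31/2)/(1/2) = 31; row 3: (13/2)/(1/2) = 13. Minimum is 9/5 at row 1 (w1 leaves); pivot element 5/2.
Divide row 1 by 5/2; eliminate column p from the other rows.
Row 2 update in column w1: 0 − (1/2)·(2/5) = -1/5.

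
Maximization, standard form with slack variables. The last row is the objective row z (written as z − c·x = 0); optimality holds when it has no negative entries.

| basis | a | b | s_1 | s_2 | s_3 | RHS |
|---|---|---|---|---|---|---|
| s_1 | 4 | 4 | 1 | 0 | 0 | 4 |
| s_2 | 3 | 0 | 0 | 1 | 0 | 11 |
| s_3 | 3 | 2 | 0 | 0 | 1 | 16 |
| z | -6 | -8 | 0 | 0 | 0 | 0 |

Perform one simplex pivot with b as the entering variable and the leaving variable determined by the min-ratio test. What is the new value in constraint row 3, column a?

Ratio test on column b — row 1: 4/4 = 1; row 2: entry 0 ≤ 0; row 3: 16/2 = 8. Minimum is 1 at row 1 (s_1 leaves); pivot element 4.
Divide row 1 by 4; eliminate column b from the other rows.
Row 3 update in column a: 3 − 2·1 = 1.

1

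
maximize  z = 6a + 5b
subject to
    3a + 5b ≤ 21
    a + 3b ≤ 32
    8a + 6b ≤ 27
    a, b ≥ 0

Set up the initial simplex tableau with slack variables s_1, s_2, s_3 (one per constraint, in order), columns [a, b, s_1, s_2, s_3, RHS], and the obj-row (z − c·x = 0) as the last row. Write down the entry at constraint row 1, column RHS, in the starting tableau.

21

The RHS of constraint 1 is b_1 = 21.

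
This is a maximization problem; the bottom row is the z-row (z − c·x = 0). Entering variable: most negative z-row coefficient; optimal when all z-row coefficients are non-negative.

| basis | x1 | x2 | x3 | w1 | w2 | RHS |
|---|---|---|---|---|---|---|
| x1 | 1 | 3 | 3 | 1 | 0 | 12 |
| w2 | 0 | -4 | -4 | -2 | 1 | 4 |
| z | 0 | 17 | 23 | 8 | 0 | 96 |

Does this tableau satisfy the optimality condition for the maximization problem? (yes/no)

Every z-row coefficient is ≥ 0, so the tableau is optimal.

yes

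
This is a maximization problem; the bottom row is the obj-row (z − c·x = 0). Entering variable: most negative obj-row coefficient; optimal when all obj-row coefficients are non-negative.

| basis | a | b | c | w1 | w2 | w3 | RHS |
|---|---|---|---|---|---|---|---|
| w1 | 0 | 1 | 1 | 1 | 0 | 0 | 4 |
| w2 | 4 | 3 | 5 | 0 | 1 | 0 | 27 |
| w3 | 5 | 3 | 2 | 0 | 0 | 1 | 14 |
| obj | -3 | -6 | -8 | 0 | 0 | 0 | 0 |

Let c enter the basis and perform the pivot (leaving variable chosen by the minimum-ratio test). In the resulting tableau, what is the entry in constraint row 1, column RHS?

4

Ratio test on column c — row 1: 4/1 = 4; row 2: 27/5 = 27/5; row 3: 14/2 = 7. Minimum is 4 at row 1 (w1 leaves); pivot element 1.
Divide row 1 by 1; eliminate column c from the other rows.
In the new row 1, the RHS entry is the old entry divided by the pivot: 4/1 = 4.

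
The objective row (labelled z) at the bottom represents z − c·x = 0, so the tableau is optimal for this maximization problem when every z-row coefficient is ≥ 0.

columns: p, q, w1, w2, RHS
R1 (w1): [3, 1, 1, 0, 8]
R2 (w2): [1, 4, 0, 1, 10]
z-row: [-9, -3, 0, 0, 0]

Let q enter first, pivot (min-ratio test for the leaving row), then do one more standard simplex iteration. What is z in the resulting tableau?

Ratio test on column q — row 1: 8/1 = 8; row 2: 10/4 = 5/2. Minimum is 5/2 at row 2 (w2 leaves); pivot element 4.
Pivot on row 2; the z-row RHS becomes 0 − (-3)·(5/2) = 15/2.
Next entering variable (most negative z-row entry -33/4): p.
Ratio test on column p — row 1: (11/2)/(11/4) = 2; row 2: (5/2)/(1/4) = 10. Minimum is 2 at row 1 (w1 leaves); pivot element 11/4.
After the second pivot the z-row RHS is 15/2 − (-33/4)·2 = 24.

24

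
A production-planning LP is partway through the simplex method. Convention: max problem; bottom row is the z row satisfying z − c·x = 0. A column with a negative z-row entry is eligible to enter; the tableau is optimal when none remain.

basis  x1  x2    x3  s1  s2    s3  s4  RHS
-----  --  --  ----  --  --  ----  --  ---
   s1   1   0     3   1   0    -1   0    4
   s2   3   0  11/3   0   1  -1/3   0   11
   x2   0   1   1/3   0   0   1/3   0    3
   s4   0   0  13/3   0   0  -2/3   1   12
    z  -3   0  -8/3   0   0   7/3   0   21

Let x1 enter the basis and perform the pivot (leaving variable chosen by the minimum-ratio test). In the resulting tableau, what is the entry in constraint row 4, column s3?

-2/3

Ratio test on column x1 — row 1: 4/1 = 4; row 2: 11/3 = 11/3; row 3: entry 0 ≤ 0; row 4: entry 0 ≤ 0. Minimum is 11/3 at row 2 (s2 leaves); pivot element 3.
Divide row 2 by 3; eliminate column x1 from the other rows.
Row 4 update in column s3: -2/3 − 0·(-1/9) = -2/3.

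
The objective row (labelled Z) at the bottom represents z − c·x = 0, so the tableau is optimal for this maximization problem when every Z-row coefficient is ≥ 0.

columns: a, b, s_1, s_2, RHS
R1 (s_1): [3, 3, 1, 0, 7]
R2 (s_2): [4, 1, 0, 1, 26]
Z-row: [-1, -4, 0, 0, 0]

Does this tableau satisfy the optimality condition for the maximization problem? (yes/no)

The Z-row has a negative entry -4 in column b, so it is not optimal.

no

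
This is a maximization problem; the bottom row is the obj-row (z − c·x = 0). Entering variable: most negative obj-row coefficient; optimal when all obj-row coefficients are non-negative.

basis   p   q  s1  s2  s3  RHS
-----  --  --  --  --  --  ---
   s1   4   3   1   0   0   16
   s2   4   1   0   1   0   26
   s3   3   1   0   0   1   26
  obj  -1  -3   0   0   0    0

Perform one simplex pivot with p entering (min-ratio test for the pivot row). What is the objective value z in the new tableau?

4

Ratio test on column p — row 1: 16/4 = 4; row 2: 26/4 = 13/2; row 3: 26/3 = 26/3. Minimum is 4 at row 1 (s1 leaves); pivot element 4.
Pivot on row 1; the obj-row RHS becomes 0 − (-1)·4 = 4.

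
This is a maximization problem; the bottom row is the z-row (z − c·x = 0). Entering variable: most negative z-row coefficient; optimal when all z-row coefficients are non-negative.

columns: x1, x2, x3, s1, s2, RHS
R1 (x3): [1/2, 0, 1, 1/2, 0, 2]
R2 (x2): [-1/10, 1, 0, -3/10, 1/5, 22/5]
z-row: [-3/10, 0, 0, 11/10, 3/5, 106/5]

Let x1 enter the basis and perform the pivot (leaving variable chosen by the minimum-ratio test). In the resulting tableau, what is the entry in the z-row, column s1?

7/5

Ratio test on column x1 — row 1: 2/(1/2) = 4; row 2: entry -1/10 ≤ 0. Minimum is 4 at row 1 (x3 leaves); pivot element 1/2.
Divide row 1 by 1/2; eliminate column x1 from the other rows.
z-row update in column s1: 11/10 − (-3/10)·1 = 7/5.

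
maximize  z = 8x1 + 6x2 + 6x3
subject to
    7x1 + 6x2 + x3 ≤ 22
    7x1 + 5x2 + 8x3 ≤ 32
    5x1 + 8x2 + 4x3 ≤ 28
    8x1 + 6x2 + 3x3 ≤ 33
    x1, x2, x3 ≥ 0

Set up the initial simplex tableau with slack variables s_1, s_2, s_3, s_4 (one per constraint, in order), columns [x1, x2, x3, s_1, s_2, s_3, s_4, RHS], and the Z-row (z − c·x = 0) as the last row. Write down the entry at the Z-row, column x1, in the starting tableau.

The Z-row carries the negated objective coefficients: the x1 entry is -8.

-8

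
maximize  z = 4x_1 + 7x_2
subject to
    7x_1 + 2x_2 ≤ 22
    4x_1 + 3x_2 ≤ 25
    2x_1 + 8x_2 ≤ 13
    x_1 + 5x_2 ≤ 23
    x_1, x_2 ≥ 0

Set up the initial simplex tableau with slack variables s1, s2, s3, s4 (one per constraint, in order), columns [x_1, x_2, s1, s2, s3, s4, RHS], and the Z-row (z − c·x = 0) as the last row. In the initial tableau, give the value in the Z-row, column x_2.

The Z-row carries the negated objective coefficients: the x_2 entry is -7.

-7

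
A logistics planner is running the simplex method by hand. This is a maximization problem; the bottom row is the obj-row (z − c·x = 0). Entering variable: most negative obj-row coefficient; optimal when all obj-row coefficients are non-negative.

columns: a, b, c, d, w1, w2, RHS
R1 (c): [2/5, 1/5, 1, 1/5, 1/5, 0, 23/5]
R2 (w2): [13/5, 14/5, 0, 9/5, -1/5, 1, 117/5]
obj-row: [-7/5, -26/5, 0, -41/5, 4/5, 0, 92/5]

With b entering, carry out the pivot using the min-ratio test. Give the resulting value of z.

Ratio test on column b — row 1: (23/5)/(1/5) = 23; row 2: (117/5)/(14/5) = 117/14. Minimum is 117/14 at row 2 (w2 leaves); pivot element 14/5.
Pivot on row 2; the obj-row RHS becomes 92/5 − (-26/5)·(117/14) = 433/7.

433/7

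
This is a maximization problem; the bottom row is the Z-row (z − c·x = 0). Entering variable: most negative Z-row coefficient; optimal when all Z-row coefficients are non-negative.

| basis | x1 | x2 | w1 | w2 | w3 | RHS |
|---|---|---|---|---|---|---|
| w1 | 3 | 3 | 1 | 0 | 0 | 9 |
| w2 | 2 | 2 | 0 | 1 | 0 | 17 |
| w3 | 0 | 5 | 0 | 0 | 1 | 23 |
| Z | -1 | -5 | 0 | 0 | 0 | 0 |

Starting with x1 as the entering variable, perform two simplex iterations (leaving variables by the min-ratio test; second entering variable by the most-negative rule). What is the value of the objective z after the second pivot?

15

Ratio test on column x1 — row 1: 9/3 = 3; row 2: 17/2 = 17/2; row 3: entry 0 ≤ 0. Minimum is 3 at row 1 (w1 leaves); pivot element 3.
Pivot on row 1; the Z-row RHS becomes 0 − (-1)·3 = 3.
Next entering variable (most negative Z-row entry -4): x2.
Ratio test on column x2 — row 1: 3/1 = 3; row 2: entry 0 ≤ 0; row 3: 23/5 = 23/5. Minimum is 3 at row 1 (x1 leaves); pivot element 1.
After the second pivot the Z-row RHS is 3 − (-4)·3 = 15.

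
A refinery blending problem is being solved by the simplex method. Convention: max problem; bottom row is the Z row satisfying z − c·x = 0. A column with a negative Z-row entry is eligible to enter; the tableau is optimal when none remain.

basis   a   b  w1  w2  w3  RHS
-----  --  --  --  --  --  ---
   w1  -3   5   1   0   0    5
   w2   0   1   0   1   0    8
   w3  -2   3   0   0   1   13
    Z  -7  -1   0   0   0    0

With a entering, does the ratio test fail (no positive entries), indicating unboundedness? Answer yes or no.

Every constraint-row entry in column a is ≤ 0, so increasing a is unbounded.

yes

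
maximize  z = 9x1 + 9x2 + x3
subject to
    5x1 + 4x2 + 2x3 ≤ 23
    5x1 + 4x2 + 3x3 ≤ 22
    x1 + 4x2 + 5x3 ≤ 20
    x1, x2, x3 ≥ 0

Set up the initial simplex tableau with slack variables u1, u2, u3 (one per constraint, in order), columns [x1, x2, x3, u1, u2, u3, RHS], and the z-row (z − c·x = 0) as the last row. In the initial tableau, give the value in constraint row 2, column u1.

0

Slack u1 belongs to constraint 1; its column is the unit vector e_1, so the entry in row 2 is 0.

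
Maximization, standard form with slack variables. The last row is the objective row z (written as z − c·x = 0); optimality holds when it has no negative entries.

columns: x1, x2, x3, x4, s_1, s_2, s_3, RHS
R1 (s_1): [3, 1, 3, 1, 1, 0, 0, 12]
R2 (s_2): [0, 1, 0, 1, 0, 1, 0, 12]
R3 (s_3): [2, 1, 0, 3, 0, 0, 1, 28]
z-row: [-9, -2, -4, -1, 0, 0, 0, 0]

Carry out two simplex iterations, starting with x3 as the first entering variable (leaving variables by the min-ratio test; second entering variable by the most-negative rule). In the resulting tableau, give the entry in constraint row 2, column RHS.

12

Ratio test on column x3 — row 1: 12/3 = 4; row 2: entry 0 ≤ 0; row 3: entry 0 ≤ 0. Minimum is 4 at row 1 (s_1 leaves); pivot element 3.
Divide row 1 by 3; eliminate column x3 from the other rows.
Second iteration: most negative z-row entry is -5 in column x1, so x1 enters.
Ratio test on column x1 — row 1: 4/1 = 4; row 2: entry 0 ≤ 0; row 3: 28/2 = 14. Minimum is 4 at row 1 (x3 leaves); pivot element 1.
Divide row 1 by 1; eliminate column x1 from the other rows.
After both pivots, the entry at constraint row 2, column RHS is 12.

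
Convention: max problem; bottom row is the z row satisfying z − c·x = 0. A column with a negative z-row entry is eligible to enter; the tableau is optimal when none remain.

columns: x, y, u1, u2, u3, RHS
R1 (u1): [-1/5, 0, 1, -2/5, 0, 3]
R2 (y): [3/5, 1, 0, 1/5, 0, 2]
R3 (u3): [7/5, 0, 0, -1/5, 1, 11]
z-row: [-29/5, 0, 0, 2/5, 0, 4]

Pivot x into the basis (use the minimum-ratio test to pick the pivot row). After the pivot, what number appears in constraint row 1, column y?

Ratio test on column x — row 1: entry -1/5 ≤ 0; row 2: 2/(3/5) = 10/3; row 3: 11/(7/5) = 55/7. Minimum is 10/3 at row 2 (y leaves); pivot element 3/5.
Divide row 2 by 3/5; eliminate column x from the other rows.
Row 1 update in column y: 0 − (-1/5)·(5/3) = 1/3.

1/3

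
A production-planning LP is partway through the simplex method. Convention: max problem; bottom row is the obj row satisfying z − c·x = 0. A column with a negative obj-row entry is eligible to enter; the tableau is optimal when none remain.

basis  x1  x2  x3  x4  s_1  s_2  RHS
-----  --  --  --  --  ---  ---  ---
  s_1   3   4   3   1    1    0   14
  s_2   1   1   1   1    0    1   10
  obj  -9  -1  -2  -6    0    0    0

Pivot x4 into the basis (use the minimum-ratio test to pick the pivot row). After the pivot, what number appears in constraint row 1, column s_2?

-1

Ratio test on column x4 — row 1: 14/1 = 14; row 2: 10/1 = 10. Minimum is 10 at row 2 (s_2 leaves); pivot element 1.
Divide row 2 by 1; eliminate column x4 from the other rows.
Row 1 update in column s_2: 0 − 1·1 = -1.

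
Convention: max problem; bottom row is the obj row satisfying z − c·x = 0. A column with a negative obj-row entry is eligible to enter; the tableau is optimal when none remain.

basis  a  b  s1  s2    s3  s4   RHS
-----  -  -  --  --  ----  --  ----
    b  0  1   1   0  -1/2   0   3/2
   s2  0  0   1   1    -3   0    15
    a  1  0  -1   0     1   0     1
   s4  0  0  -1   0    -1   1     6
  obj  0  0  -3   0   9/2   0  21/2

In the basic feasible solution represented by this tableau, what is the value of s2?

s2 is basic (row 2); its value is the RHS of that row, 15.

15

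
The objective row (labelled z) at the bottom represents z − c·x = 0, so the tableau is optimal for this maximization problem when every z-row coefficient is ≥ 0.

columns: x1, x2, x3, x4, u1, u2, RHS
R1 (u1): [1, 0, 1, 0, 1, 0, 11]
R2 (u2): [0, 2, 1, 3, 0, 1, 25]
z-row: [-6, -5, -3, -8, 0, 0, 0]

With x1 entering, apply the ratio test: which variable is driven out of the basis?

Column x1 entries and ratios — u1: 11/1 = 11; u2: 0 ≤ 0, skip.
Smallest ratio is 11 in the row of u1, so u1 leaves.

u1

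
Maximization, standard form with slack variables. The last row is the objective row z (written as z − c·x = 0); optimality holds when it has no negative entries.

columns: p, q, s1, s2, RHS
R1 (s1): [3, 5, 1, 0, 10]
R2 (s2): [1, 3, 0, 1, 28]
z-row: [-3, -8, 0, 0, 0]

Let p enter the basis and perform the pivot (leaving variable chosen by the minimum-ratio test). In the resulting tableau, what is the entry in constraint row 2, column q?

Ratio test on column p — row 1: 10/3 = 10/3; row 2: 28/1 = 28. Minimum is 10/3 at row 1 (s1 leaves); pivot element 3.
Divide row 1 by 3; eliminate column p from the other rows.
Row 2 update in column q: 3 − 1·(5/3) = 4/3.

4/3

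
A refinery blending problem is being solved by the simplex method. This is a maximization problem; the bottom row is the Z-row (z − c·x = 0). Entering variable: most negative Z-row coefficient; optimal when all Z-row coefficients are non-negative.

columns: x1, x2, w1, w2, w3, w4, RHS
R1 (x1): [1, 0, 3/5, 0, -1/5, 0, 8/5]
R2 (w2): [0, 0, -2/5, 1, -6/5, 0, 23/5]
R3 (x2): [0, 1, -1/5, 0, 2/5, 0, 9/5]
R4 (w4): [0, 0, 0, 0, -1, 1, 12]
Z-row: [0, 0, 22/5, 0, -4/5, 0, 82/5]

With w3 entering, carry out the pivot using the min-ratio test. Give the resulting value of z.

20

Ratio test on column w3 — row 1: entry -1/5 ≤ 0; row 2: entry -6/5 ≤ 0; row 3: (9/5)/(2/5) = 9/2; row 4: entry -1 ≤ 0. Minimum is 9/2 at row 3 (x2 leaves); pivot element 2/5.
Pivot on row 3; the Z-row RHS becomes 82/5 − (-4/5)·(9/2) = 20.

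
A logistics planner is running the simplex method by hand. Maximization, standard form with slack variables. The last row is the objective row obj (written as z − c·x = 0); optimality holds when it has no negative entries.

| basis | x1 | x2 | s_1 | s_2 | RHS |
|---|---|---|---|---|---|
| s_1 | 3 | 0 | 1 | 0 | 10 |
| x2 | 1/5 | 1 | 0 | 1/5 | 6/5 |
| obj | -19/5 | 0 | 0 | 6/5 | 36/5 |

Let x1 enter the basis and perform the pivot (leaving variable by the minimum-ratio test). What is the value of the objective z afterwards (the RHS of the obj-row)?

Ratio test on column x1 — row 1: 10/3 = 10/3; row 2: (6/5)/(1/5) = 6. Minimum is 10/3 at row 1 (s_1 leaves); pivot element 3.
Pivot on row 1; the obj-row RHS becomes 36/5 − (-19/5)·(10/3) = 298/15.

298/15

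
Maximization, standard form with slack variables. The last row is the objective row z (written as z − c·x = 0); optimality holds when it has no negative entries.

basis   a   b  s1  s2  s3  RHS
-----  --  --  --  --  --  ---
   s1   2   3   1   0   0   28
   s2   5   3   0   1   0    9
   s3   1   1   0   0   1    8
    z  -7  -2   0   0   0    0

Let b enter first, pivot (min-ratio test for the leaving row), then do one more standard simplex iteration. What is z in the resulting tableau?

63/5

Ratio test on column b — row 1: 28/3 = 28/3; row 2: 9/3 = 3; row 3: 8/1 = 8. Minimum is 3 at row 2 (s2 leaves); pivot element 3.
Pivot on row 2; the z-row RHS becomes 0 − (-2)·3 = 6.
Next entering variable (most negative z-row entry -11/3): a.
Ratio test on column a — row 1: entry -3 ≤ 0; row 2: 3/(5/3) = 9/5; row 3: entry -2/3 ≤ 0. Minimum is 9/5 at row 2 (b leaves); pivot element 5/3.
After the second pivot the z-row RHS is 6 − (-11/3)·(9/5) = 63/5.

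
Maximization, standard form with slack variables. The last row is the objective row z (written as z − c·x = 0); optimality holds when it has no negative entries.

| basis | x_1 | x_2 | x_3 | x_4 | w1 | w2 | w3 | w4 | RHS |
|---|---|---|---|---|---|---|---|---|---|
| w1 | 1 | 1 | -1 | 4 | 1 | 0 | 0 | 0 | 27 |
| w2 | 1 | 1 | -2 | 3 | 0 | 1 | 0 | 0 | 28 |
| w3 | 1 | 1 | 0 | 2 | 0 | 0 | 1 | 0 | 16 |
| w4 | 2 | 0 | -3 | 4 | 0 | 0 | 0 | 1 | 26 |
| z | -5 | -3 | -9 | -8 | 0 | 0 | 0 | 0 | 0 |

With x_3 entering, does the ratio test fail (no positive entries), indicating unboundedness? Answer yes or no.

yes

Every constraint-row entry in column x_3 is ≤ 0, so increasing x_3 is unbounded.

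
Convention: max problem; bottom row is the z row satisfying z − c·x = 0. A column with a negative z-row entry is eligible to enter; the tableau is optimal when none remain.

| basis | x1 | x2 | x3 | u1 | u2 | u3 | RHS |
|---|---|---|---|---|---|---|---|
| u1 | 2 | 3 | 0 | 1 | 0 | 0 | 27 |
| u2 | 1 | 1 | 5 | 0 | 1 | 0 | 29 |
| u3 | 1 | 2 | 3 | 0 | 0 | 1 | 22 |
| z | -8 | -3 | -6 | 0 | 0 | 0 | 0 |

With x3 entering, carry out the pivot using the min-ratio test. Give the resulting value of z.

Ratio test on column x3 — row 1: entry 0 ≤ 0; row 2: 29/5 = 29/5; row 3: 22/3 = 22/3. Minimum is 29/5 at row 2 (u2 leaves); pivot element 5.
Pivot on row 2; the z-row RHS becomes 0 − (-6)·(29/5) = 174/5.

174/5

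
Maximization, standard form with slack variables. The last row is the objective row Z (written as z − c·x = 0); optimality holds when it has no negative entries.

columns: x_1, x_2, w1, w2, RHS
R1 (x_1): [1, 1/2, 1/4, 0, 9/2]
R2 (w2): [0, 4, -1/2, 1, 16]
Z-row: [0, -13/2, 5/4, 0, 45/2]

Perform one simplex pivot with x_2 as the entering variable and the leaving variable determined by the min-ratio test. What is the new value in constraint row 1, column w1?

5/16

Ratio test on column x_2 — row 1: (9/2)/(1/2) = 9; row 2: 16/4 = 4. Minimum is 4 at row 2 (w2 leaves); pivot element 4.
Divide row 2 by 4; eliminate column x_2 from the other rows.
Row 1 update in column w1: 1/4 − (1/2)·(-1/8) = 5/16.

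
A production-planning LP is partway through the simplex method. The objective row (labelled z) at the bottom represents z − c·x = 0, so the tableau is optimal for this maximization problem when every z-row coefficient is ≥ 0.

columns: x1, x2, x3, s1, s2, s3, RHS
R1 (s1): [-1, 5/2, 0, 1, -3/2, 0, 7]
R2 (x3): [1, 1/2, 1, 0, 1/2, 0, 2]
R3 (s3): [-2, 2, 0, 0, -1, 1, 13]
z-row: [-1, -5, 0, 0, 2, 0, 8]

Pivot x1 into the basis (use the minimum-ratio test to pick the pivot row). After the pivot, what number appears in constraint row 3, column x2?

Ratio test on column x1 — row 1: entry -1 ≤ 0; row 2: 2/1 = 2; row 3: entry -2 ≤ 0. Minimum is 2 at row 2 (x3 leaves); pivot element 1.
Divide row 2 by 1; eliminate column x1 from the other rows.
Row 3 update in column x2: 2 − (-2)·(1/2) = 3.

3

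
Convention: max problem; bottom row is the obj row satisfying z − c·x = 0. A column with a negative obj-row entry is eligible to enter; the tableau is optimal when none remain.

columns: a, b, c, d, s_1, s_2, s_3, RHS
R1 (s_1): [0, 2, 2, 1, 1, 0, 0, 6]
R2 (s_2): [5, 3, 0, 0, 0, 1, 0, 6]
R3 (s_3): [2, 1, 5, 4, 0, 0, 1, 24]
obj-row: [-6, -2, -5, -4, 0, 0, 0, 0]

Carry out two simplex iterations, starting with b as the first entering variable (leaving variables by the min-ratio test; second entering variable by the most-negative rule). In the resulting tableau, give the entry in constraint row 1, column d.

1/2

Ratio test on column b — row 1: 6/2 = 3; row 2: 6/3 = 2; row 3: 24/1 = 24. Minimum is 2 at row 2 (s_2 leaves); pivot element 3.
Divide row 2 by 3; eliminate column b from the other rows.
Second iteration: most negative obj-row entry is -5 in column c, so c enters.
Ratio test on column c — row 1: 2/2 = 1; row 2: entry 0 ≤ 0; row 3: 22/5 = 22/5. Minimum is 1 at row 1 (s_1 leaves); pivot element 2.
Divide row 1 by 2; eliminate column c from the other rows.
After both pivots, the entry at constraint row 1, column d is 1/2.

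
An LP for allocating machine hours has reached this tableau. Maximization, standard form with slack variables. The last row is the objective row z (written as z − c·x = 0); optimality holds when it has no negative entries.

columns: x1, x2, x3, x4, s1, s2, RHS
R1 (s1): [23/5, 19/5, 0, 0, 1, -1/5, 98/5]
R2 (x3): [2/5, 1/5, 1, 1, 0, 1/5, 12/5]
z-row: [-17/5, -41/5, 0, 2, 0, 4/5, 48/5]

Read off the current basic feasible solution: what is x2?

0

x2 is not in the basis, so in the current basic feasible solution x2 = 0.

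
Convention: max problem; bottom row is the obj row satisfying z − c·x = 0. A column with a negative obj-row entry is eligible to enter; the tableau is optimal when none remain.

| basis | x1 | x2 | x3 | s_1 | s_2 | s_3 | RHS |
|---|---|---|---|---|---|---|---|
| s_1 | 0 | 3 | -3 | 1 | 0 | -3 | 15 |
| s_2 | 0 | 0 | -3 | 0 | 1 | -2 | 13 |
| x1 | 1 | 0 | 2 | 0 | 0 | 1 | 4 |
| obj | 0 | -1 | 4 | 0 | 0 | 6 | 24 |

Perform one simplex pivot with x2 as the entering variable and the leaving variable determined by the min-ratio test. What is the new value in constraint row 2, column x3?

Ratio test on column x2 — row 1: 15/3 = 5; row 2: entry 0 ≤ 0; row 3: entry 0 ≤ 0. Minimum is 5 at row 1 (s_1 leaves); pivot element 3.
Divide row 1 by 3; eliminate column x2 from the other rows.
Row 2 update in column x3: -3 − 0·(-1) = -3.

-3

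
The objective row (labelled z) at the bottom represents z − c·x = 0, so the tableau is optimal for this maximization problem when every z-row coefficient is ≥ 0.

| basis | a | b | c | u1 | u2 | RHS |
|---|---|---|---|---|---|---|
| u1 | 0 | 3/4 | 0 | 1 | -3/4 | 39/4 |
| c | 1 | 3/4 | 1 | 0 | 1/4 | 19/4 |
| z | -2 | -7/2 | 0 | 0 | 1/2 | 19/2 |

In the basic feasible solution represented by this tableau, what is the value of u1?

39/4

u1 is basic (row 1); its value is the RHS of that row, 39/4.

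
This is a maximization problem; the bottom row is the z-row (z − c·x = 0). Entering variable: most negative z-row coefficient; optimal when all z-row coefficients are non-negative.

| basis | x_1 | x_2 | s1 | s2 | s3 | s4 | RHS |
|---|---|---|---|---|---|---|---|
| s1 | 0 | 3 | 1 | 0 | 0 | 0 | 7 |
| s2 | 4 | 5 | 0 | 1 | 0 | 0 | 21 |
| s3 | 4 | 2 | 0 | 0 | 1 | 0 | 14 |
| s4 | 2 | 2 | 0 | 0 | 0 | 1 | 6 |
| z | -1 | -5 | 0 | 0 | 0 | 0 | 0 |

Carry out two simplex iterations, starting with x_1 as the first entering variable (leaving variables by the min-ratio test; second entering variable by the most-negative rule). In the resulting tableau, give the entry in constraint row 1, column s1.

1/3

Ratio test on column x_1 — row 1: entry 0 ≤ 0; row 2: 21/4 = 21/4; row 3: 14/4 = 7/2; row 4: 6/2 = 3. Minimum is 3 at row 4 (s4 leaves); pivot element 2.
Divide row 4 by 2; eliminate column x_1 from the other rows.
Second iteration: most negative z-row entry is -4 in column x_2, so x_2 enters.
Ratio test on column x_2 — row 1: 7/3 = 7/3; row 2: 9/1 = 9; row 3: entry -2 ≤ 0; row 4: 3/1 = 3. Minimum is 7/3 at row 1 (s1 leaves); pivot element 3.
Divide row 1 by 3; eliminate column x_2 from the other rows.
After both pivots, the entry at constraint row 1, column s1 is 1/3.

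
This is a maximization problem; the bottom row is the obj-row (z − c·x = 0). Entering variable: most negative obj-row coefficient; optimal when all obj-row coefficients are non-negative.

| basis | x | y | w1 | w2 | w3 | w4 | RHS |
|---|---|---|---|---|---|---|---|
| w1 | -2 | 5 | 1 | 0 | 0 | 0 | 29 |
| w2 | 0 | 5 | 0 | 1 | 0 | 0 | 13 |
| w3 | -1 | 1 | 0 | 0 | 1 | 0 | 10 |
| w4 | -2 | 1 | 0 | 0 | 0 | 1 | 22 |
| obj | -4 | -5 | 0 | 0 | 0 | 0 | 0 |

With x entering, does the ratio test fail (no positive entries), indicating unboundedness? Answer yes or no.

yes

Every constraint-row entry in column x is ≤ 0, so increasing x is unbounded.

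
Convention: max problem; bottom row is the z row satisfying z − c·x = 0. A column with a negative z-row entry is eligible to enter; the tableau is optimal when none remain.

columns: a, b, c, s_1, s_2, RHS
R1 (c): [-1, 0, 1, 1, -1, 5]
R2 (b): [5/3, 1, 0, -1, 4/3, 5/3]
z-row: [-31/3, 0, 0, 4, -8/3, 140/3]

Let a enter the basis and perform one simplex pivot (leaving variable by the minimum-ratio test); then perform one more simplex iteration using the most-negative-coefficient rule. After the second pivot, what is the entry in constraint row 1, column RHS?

Ratio test on column a — row 1: entry -1 ≤ 0; row 2: (5/3)/(5/3) = 1. Minimum is 1 at row 2 (b leaves); pivot element 5/3.
Divide row 2 by 5/3; eliminate column a from the other rows.
Second iteration: most negative z-row entry is -11/5 in column s_1, so s_1 enters.
Ratio test on column s_1 — row 1: 6/(2/5) = 15; row 2: entry -3/5 ≤ 0. Minimum is 15 at row 1 (c leaves); pivot element 2/5.
Divide row 1 by 2/5; eliminate column s_1 from the other rows.
After both pivots, the entry at constraint row 1, column RHS is 15.

15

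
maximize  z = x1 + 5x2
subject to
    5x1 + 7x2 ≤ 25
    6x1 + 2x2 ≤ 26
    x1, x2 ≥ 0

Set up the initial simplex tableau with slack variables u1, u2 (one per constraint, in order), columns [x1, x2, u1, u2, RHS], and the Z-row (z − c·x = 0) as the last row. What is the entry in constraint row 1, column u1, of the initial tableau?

1

Slack u1 belongs to constraint 1; its column is the unit vector e_1, so the entry in row 1 is 1.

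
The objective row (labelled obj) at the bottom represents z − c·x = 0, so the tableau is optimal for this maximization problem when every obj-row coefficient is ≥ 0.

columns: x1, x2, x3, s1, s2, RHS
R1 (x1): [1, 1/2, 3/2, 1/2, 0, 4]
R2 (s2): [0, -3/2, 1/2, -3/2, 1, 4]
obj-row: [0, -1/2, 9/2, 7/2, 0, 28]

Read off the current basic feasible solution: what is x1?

4

x1 is basic (row 1); its value is the RHS of that row, 4.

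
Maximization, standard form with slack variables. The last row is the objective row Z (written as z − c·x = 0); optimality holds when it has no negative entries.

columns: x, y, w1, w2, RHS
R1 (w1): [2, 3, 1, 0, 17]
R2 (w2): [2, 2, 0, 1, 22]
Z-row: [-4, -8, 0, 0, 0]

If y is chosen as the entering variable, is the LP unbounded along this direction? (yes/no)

no

Column y has positive entries in row(s) 1, 2, so the ratio test bounds it — not unbounded.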